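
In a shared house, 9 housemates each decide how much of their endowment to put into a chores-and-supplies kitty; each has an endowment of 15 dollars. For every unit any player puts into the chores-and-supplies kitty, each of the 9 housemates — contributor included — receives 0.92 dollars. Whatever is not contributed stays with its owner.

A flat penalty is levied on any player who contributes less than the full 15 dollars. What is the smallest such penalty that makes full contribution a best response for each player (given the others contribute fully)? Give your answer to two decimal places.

1.20 dollars

Given the others contribute fully, the best deviation is to contribute 0 (any partial contribution still incurs the fine and gives up units whose private return 0.92 is below 1).
Deviating from 15 to 0 saves 15 dollars but forfeits the deviator's share of the drop in the chores-and-supplies kitty: 0.92 × 15 = 13.80.
So the deviation gain is 15 − 13.80 = 1.20, and the fine must be at least 1.20 dollars to wipe it out.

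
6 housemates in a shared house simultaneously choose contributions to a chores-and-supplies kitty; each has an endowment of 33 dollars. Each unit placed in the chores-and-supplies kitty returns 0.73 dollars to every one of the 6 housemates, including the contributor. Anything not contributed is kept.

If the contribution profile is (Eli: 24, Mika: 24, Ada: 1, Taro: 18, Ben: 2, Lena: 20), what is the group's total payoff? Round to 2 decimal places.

Total contributed: 24 + 24 + 1 + 18 + 2 + 20 = 89; total kept: 6 × 33 − 89 = 109.
The chores-and-supplies kitty pays out 0.73 × 6 × 89 = 389.82 in aggregate.
Group total = 109 + 389.82 = 498.82.

498.82 dollars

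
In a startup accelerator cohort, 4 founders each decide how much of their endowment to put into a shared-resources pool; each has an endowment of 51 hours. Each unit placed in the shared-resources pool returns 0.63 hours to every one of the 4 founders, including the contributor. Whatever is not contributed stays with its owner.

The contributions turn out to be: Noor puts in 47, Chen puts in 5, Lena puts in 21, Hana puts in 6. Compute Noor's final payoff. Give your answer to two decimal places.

53.77 hours

Total contributed: 47 + 5 + 21 + 6 = 79.
Each receives 0.63 × 79 = 49.77 from the shared-resources pool.
Noor keeps 51 − 47 = 4, so Noor's payoff is 4 + 49.77 = 53.77.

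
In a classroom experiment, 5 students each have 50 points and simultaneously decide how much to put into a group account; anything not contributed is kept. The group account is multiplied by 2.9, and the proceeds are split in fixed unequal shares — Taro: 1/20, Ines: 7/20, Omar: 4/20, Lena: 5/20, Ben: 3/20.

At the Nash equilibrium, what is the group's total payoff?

345.00 points

A player with share s gets back 2.9·s per unit contributed, so full contribution is dominant for anyone with s > 1/2.9 = 0.3448 and zero contribution is dominant for anyone below.
Ines alone (share 7/20) is above the threshold, contributing 50; the remaining 4 contribute 0. Total contributed: 50.
The group account pays out 2.9 × 50 = 145.00 in total (split across the unequal shares, but the aggregate is all that matters for the group sum).
The 4 free-riders keep 50 each, adding 200. Group total = 200 + 145.00 = 345.00.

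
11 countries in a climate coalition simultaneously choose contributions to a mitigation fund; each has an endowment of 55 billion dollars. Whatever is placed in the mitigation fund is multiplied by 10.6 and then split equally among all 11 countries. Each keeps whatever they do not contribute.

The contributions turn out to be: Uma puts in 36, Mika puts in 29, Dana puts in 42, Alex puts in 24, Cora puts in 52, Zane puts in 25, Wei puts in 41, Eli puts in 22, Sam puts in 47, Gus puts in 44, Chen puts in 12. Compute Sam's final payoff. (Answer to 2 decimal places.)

368.40 billion dollars

Total contributed: 36 + 29 + 42 + 24 + 52 + 25 + 41 + 22 + 47 + 44 + 12 = 374.
Each receives 10.6 × 374 / 11 = 360.40 from the mitigation fund.
Sam keeps 55 − 47 = 8, so Sam's payoff is 8 + 360.40 = 368.40.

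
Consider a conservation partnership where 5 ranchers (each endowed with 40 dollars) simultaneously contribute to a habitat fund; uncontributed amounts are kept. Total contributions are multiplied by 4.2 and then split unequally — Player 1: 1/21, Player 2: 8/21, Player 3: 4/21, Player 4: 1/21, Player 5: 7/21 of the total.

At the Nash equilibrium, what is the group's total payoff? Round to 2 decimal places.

For player j, contributing a unit is worthwhile iff 4.2 × (j's share) ≥ 1, i.e. iff j's share is at least 0.2381.
Player 2 and Player 5 clear that bar, contributing 40 each; the remaining 3 contribute 0. Total contributed: 80.
The habitat fund pays out 4.2 × 80 = 336.00 in total (split across the unequal shares, but the aggregate is all that matters for the group sum).
The 3 free-riders keep 40 each, adding 120. Group total = 120 + 336.00 = 456.00.

456.00 dollars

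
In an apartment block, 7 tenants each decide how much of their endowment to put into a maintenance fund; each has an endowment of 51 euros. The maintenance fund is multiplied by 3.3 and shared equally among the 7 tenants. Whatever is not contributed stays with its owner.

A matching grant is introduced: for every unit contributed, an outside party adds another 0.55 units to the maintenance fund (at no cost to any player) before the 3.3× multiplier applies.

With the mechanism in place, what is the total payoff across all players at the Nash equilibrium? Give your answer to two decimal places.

With the mechanism, a contributed unit returns 3.3 × 1.55 / 7 = 0.7307 per unit of net cost — still below 1 — so contributing 0 remains dominant for every player.
At the Nash equilibrium no one contributes; group total payoff = 7 × 51 = 357.

357.00 euros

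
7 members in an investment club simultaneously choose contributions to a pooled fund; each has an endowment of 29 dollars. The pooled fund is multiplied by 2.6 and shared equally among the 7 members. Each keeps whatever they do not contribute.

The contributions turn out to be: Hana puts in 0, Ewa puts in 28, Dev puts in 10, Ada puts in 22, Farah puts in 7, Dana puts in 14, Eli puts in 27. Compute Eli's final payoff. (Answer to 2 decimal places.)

Total contributed: 0 + 28 + 10 + 22 + 7 + 14 + 27 = 108.
Each receives 2.6 × 108 / 7 = 40.11 from the pooled fund.
Eli keeps 29 − 27 = 2, so Eli's payoff is 2 + 40.11 = 42.11.

42.11 dollars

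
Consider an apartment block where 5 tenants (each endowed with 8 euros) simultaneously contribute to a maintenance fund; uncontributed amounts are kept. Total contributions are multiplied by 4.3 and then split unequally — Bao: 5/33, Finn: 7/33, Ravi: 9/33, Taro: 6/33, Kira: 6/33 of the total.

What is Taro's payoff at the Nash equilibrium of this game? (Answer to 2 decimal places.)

Player j's private return per contributed unit is 4.3 × (j's share). Contributing is weakly dominant for j when that share is at least 1/4.3 = 0.2326, and contributing 0 is dominant otherwise.
The only share above 0.2326 is Ravi's 9/33, contributing 8; the remaining 4 contribute 0. Total contributed: 8.
Taro keeps 8 and receives 4.3 × 8 × 6/33 = 6.25 from the maintenance fund, for a payoff of 14.25.

14.25 euros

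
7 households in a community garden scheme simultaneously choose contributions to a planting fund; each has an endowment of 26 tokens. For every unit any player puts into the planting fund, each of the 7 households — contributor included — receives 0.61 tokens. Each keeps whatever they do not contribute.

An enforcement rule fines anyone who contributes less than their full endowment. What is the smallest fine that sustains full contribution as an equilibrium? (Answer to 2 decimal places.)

10.14 tokens

Given the others contribute fully, the best deviation is to contribute 0 (any partial contribution still incurs the fine and gives up units whose private return 0.61 is below 1).
Deviating from 26 to 0 saves 26 tokens but forfeits the deviator's share of the drop in the planting fund: 0.61 × 26 = 15.86.
So the deviation gain is 26 − 15.86 = 10.14, and the fine must be at least 10.14 tokens to wipe it out.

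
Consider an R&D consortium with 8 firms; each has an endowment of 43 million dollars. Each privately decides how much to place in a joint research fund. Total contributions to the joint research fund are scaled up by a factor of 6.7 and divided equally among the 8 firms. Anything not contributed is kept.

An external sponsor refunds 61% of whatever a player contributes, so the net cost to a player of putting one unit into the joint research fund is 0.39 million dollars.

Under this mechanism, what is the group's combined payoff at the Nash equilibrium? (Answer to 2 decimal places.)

With the mechanism, a contributed unit returns (6.7/8) / 0.39 = 2.1474 per unit of net cost to the contributor — now above 1 — so contributing fully is weakly dominant for every player.
At the Nash equilibrium everyone contributes 43. Group total payoff = 8 × (43 × 0.61 + 6.7 × 43) = 2514.64.

2514.64 million dollars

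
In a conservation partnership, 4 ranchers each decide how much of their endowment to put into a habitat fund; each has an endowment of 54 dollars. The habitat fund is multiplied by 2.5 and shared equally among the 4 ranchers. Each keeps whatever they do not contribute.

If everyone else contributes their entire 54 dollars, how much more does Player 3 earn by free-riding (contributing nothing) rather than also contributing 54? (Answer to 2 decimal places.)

20.25 dollars

Switching from a contribution of 54 to 0 lets Player 3 keep an extra 54 dollars, but lowers the habitat fund by 54, which costs Player 3 their own share of that drop: 2.5/4 × 54 = 33.75.
Net gain = 54 − 33.75 = 20.25. The private return per contributed unit (0.6250) is below 1, so free-riding is indeed the best response regardless of what the others do.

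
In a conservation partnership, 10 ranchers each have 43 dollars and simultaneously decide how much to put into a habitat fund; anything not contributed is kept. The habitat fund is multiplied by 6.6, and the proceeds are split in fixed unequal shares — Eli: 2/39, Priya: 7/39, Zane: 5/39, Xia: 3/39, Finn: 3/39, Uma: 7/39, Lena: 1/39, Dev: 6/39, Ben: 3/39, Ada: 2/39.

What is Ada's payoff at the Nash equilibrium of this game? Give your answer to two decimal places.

A player with share s gets back 6.6·s per unit contributed, so full contribution is dominant for anyone with s > 1/6.6 = 0.1515 and zero contribution is dominant for anyone below.
Priya, Uma and Dev are above the threshold, contributing 43 each; the remaining 7 contribute 0. Total contributed: 129.
Ada keeps 43 and receives 6.6 × 129 × 2/39 = 43.66 from the habitat fund, for a payoff of 86.66.

86.66 dollars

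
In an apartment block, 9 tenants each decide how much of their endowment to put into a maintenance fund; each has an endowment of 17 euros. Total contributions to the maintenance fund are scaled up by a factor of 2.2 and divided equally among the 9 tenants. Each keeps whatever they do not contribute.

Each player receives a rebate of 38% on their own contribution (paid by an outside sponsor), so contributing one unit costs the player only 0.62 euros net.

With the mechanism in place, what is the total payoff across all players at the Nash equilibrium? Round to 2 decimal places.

153.00 euros

Even with the mechanism, each unit contributed returns only (2.2/9) / 0.62 = 0.3943 per unit of net cost, so contributing nothing is still dominant.
At the Nash equilibrium no one contributes; group total payoff = 9 × 17 = 153.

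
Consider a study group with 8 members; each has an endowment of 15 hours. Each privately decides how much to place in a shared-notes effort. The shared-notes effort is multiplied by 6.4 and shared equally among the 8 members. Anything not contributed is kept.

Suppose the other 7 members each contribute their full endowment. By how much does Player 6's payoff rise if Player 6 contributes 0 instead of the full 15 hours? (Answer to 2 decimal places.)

3.00 hours

Switching from a contribution of 15 to 0 lets Player 6 keep an extra 15 hours, but lowers the shared-notes effort by 15, which costs Player 6 their own share of that drop: 6.4/8 × 15 = 12.00.
Net gain = 15 − 12.00 = 3.00. The private return per contributed unit (0.8000) is below 1, so free-riding is indeed the best response regardless of what the others do.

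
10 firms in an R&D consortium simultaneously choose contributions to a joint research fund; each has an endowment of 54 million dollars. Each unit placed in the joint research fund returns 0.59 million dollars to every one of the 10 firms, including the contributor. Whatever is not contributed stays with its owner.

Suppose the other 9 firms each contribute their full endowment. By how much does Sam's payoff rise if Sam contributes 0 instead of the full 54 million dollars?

22.14 million dollars

Switching from a contribution of 54 to 0 lets Sam keep an extra 54 million dollars, but lowers the joint research fund by 54, which costs Sam their own share of that drop: 0.59 × 54 = 31.86.
Net gain = 54 − 31.86 = 22.14. The private return per contributed unit (0.59) is below 1, so free-riding is indeed the best response regardless of what the others do.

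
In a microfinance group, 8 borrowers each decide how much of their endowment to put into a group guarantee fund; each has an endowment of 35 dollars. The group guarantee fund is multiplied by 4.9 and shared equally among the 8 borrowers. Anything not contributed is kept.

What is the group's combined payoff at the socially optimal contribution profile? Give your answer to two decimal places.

1372.00 dollars

Each contributed unit returns 4.900 to the group as a whole (0.6125 to each of 8 players), which exceeds 1, so the social optimum is full contribution: group total = 4.900 × 280 = 1372.00.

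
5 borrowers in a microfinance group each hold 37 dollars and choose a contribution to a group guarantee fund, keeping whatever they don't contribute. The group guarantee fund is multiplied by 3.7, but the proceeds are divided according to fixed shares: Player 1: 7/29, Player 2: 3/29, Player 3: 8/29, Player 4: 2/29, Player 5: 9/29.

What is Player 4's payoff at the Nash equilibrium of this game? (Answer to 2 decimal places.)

A player with share s gets back 3.7·s per unit contributed, so full contribution is dominant for anyone with s > 1/3.7 = 0.2703 and zero contribution is dominant for anyone below.
The shares above 0.2703 belong to Player 3 and Player 5, contributing 37 each; the remaining 3 contribute 0. Total contributed: 74.
Player 4 keeps 37 and receives 3.7 × 74 × 2/29 = 18.88 from the group guarantee fund, for a payoff of 55.88.

55.88 dollars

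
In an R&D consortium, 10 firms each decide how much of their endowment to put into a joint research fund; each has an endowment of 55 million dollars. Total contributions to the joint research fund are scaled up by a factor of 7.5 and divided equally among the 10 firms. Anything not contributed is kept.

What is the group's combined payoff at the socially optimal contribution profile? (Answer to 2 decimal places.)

Each contributed unit returns 7.500 to the group as a whole (0.7500 to each of 10 players), which exceeds 1, so the social optimum is full contribution: group total = 7.500 × 550 = 4125.00.

4125.00 million dollars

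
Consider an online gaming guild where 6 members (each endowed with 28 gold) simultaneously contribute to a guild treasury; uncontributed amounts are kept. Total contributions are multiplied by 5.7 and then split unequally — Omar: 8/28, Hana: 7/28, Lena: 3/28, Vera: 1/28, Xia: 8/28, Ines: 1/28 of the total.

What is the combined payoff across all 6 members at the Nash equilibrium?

A player with share s gets back 5.7·s per unit contributed, so full contribution is dominant for anyone with s > 1/5.7 = 0.1754 and zero contribution is dominant for anyone below.
Omar, Hana and Xia are above the threshold, contributing 28 each; the remaining 3 contribute 0. Total contributed: 84.
The guild treasury pays out 5.7 × 84 = 478.80 in total (split across the unequal shares, but the aggregate is all that matters for the group sum).
The 3 free-riders keep 28 each, adding 84. Group total = 84 + 478.80 = 562.80.

562.80 gold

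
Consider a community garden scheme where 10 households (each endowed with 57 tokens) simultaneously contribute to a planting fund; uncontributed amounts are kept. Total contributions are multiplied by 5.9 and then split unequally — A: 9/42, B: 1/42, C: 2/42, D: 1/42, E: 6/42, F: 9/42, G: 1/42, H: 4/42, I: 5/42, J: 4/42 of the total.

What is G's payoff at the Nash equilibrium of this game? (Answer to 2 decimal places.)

73.01 tokens

Player j's private return per contributed unit is 5.9 × (j's share). Contributing is weakly dominant for j when that share is at least 1/5.9 = 0.1695, and contributing 0 is dominant otherwise.
A and F clear that bar, contributing 57 each; the remaining 8 contribute 0. Total contributed: 114.
G keeps 57 and receives 5.9 × 114 × 1/42 = 16.01 from the planting fund, for a payoff of 73.01.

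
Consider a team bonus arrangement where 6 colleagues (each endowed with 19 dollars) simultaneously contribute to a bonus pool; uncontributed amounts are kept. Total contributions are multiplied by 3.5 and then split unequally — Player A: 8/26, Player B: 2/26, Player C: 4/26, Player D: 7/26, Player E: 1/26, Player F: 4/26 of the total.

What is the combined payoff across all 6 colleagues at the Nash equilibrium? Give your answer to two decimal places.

Each unit j contributes comes back to j as 3.5 × (j's share), so j prefers to contribute only if that share exceeds 1/3.5 = 0.2857; otherwise keeping the unit dominates.
Only Player A (8/26) clears that bar, contributing 19; the remaining 5 contribute 0. Total contributed: 19.
The bonus pool pays out 3.5 × 19 = 66.50 in total (split across the unequal shares, but the aggregate is all that matters for the group sum).
The 5 free-riders keep 19 each, adding 95. Group total = 95 + 66.50 = 161.50.

161.50 dollars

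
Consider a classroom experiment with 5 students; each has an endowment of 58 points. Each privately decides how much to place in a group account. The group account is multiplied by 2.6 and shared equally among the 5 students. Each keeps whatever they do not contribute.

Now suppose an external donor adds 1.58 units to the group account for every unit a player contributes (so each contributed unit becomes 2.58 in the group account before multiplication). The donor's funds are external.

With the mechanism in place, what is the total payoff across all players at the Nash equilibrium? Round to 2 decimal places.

1945.32 points

With the mechanism, a contributed unit returns 2.6 × 2.58 / 5 = 1.3416 per unit of net cost to the contributor — now above 1 — so contributing fully is weakly dominant for every player.
So the Nash equilibrium is full contribution by all 5; the group earns 2.6 × 2.58 × 290 = 1945.32.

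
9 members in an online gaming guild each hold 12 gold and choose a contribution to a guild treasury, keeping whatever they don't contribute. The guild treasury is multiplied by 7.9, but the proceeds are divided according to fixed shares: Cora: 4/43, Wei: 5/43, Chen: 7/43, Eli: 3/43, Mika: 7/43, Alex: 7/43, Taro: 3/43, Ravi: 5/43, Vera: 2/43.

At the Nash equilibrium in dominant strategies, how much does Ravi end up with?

45.07 gold

Each unit j contributes comes back to j as 7.9 × (j's share), so j prefers to contribute only if that share exceeds 1/7.9 = 0.1266; otherwise keeping the unit dominates.
Chen, Mika and Alex are above the threshold, contributing 12 each; the remaining 6 contribute 0. Total contributed: 36.
Ravi keeps 12 and receives 7.9 × 36 × 5/43 = 33.07 from the guild treasury, for a payoff of 45.07.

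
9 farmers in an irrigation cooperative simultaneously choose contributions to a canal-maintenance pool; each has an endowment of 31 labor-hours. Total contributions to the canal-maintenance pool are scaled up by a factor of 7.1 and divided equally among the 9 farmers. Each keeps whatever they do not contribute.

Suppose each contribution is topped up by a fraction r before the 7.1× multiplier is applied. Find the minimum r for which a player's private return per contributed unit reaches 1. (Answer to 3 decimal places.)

With matching at rate r, one contributed unit becomes (1 + r) in the canal-maintenance pool and returns 7.1 × (1 + r) / 9 to the contributor.
Setting this equal to 1: 1 + r = 9/7.1 = 1.2676.
So the minimum matching rate is r = 1.2676 − 1 = 0.268.

0.268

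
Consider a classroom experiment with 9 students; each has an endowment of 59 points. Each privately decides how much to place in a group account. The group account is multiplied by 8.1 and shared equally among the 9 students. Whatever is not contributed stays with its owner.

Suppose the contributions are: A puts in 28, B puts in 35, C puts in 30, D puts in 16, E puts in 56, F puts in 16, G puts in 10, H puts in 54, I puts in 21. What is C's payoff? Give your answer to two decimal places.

Total contributed: 28 + 35 + 30 + 16 + 56 + 16 + 10 + 54 + 21 = 266.
Each receives 8.1 × 266 / 9 = 239.40 from the group account.
C keeps 59 − 30 = 29, so C's payoff is 29 + 239.40 = 268.40.

268.40 points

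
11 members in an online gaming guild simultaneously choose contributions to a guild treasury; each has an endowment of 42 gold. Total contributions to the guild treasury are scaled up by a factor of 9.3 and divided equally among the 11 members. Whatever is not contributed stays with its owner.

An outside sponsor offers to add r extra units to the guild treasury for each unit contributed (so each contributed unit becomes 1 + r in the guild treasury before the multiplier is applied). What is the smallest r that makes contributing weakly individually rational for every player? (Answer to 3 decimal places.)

0.183

With matching at rate r, one contributed unit becomes (1 + r) in the guild treasury and returns 9.3 × (1 + r) / 11 to the contributor.
Setting this equal to 1: 1 + r = 11/9.3 = 1.1828.
So the minimum matching rate is r = 1.1828 − 1 = 0.183.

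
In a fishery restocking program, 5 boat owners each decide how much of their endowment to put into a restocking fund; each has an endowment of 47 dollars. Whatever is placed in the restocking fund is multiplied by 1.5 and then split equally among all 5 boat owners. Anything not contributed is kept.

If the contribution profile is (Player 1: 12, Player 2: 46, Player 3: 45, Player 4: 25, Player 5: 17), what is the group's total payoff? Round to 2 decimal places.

Total contributed: 12 + 46 + 45 + 25 + 17 = 145; total kept: 5 × 47 − 145 = 90.
The restocking fund pays out 1.5 × 145 = 217.50 in aggregate.
Group total = 90 + 217.50 = 307.50.

307.50 dollars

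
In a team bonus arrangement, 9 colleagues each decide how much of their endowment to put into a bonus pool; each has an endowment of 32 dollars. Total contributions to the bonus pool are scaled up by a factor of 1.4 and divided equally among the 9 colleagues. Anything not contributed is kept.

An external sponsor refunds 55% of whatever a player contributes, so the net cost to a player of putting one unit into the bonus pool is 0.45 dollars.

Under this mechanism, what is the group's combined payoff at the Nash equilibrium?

Even with the mechanism, each unit contributed returns only (1.4/9) / 0.45 = 0.3457 per unit of net cost, so contributing nothing is still dominant.
At the Nash equilibrium no one contributes; group total payoff = 9 × 32 = 288.

288.00 dollars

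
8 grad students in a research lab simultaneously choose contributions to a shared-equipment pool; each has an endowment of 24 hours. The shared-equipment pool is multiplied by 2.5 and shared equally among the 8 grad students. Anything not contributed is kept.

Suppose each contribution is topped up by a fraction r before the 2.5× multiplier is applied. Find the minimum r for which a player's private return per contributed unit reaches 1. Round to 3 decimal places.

With matching at rate r, one contributed unit becomes (1 + r) in the shared-equipment pool and returns 2.5 × (1 + r) / 8 to the contributor.
Setting this equal to 1: 1 + r = 8/2.5 = 3.2000.
So the minimum matching rate is r = 3.2000 − 1 = 2.200.

2.200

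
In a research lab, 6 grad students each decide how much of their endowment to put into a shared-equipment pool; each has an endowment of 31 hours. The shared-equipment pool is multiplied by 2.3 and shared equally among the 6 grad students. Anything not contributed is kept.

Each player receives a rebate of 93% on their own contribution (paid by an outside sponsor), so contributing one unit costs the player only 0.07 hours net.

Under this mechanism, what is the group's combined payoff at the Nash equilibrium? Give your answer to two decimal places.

600.78 hours

Under the mechanism each unit contributed yields (2.3/6) / 0.07 = 5.4762 back to its contributor per unit of net cost, which exceeds 1, making full contribution the dominant choice for everyone.
So the Nash equilibrium is full contribution by all 6; the group earns 6 × (31 × 0.93 + 2.3 × 31) = 600.78.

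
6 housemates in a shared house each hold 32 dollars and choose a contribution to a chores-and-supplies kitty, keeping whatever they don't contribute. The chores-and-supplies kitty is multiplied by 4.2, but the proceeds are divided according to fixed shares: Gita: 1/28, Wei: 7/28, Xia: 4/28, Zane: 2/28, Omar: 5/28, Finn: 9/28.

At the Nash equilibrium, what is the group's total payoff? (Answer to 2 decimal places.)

For player j, contributing a unit is worthwhile iff 4.2 × (j's share) ≥ 1, i.e. iff j's share is at least 0.2381.
The shares above 0.2381 belong to Wei and Finn, contributing 32 each; the remaining 4 contribute 0. Total contributed: 64.
The chores-and-supplies kitty pays out 4.2 × 64 = 268.80 in total (split across the unequal shares, but the aggregate is all that matters for the group sum).
The 4 free-riders keep 32 each, adding 128. Group total = 128 + 268.80 = 396.80.

396.80 dollars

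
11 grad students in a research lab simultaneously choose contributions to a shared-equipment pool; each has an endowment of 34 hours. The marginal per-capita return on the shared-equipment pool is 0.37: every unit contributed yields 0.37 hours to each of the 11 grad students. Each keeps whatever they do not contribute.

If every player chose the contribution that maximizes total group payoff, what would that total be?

Each contributed unit returns 4.070 to the group as a whole (0.37 to each of 11 players), which exceeds 1, so the social optimum is full contribution: group total = 4.070 × 374 = 1522.18.

1522.18 hours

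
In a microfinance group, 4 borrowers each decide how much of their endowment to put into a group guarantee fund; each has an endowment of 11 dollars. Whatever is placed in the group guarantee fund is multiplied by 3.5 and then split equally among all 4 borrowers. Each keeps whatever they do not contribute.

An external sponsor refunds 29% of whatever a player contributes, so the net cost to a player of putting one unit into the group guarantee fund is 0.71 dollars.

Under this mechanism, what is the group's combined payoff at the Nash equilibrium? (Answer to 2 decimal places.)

166.76 dollars

The effective private return per unit is now (3.5/4) / 0.71 = 1.2324 > 1, so every player's dominant strategy flips to full contribution.
At the Nash equilibrium everyone contributes 11. Group total payoff = 4 × (11 × 0.29 + 3.5 × 11) = 166.76.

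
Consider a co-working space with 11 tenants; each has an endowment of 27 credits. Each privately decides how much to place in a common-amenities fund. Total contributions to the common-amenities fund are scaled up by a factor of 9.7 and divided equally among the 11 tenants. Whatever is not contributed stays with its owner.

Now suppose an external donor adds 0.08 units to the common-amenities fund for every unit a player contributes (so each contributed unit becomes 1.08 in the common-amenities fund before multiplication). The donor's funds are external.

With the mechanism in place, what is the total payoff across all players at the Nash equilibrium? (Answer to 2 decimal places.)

The effective private return is 9.7 × 1.08 / 11 = 0.9524, which is still under 1, so the mechanism doesn't change anyone's dominant strategy: zero contribution.
At the Nash equilibrium no one contributes; group total payoff = 11 × 27 = 297.

297.00 credits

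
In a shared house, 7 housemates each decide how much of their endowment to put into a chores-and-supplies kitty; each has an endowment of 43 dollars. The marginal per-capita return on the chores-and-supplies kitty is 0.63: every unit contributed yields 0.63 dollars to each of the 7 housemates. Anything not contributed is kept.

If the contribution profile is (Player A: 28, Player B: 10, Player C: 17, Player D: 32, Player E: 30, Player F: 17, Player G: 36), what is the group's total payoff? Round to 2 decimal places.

880.70 dollars

Total contributed: 28 + 10 + 17 + 32 + 30 + 17 + 36 = 170; total kept: 7 × 43 − 170 = 131.
The chores-and-supplies kitty pays out 0.63 × 7 × 170 = 749.70 in aggregate.
Group total = 131 + 749.70 = 880.70.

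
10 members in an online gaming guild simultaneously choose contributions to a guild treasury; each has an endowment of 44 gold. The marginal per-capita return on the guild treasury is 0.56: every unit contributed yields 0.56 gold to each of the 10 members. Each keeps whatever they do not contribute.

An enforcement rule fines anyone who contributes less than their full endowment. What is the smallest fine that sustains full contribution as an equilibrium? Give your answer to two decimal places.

Given the others contribute fully, the best deviation is to contribute 0 (any partial contribution still incurs the fine and gives up units whose private return 0.56 is below 1).
Deviating from 44 to 0 saves 44 gold but forfeits the deviator's share of the drop in the guild treasury: 0.56 × 44 = 24.64.
So the deviation gain is 44 − 24.64 = 19.36, and the fine must be at least 19.36 gold to wipe it out.

19.36 gold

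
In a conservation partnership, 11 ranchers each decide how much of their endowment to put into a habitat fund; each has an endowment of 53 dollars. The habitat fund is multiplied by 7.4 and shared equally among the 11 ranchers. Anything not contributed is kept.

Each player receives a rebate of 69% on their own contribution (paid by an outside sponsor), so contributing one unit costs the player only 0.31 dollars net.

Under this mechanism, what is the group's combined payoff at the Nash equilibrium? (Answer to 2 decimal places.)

With the mechanism, a contributed unit returns (7.4/11) / 0.31 = 2.1701 per unit of net cost to the contributor — now above 1 — so contributing fully is weakly dominant for every player.
At the Nash equilibrium everyone contributes 53. Group total payoff = 11 × (53 × 0.69 + 7.4 × 53) = 4716.47.

4716.47 dollars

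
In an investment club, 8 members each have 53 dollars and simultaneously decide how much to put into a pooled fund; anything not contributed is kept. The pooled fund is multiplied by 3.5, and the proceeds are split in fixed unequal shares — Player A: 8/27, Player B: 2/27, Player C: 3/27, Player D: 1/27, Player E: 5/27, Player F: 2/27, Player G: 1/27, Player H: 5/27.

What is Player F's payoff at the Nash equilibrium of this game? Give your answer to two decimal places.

66.74 dollars

Each unit j contributes comes back to j as 3.5 × (j's share), so j prefers to contribute only if that share exceeds 1/3.5 = 0.2857; otherwise keeping the unit dominates.
Player A alone (share 8/27) is above the threshold, contributing 53; the remaining 7 contribute 0. Total contributed: 53.
Player F keeps 53 and receives 3.5 × 53 × 2/27 = 13.74 from the pooled fund, for a payoff of 66.74.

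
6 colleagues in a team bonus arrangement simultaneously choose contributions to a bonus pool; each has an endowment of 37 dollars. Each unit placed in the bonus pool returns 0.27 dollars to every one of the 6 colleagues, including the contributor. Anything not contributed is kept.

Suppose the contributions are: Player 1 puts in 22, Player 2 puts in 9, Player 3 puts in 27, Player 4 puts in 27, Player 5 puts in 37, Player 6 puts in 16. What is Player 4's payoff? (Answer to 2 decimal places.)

47.26 dollars

Total contributed: 22 + 9 + 27 + 27 + 37 + 16 = 138.
Each receives 0.27 × 138 = 37.26 from the bonus pool.
Player 4 keeps 37 − 27 = 10, so Player 4's payoff is 10 + 37.26 = 47.26.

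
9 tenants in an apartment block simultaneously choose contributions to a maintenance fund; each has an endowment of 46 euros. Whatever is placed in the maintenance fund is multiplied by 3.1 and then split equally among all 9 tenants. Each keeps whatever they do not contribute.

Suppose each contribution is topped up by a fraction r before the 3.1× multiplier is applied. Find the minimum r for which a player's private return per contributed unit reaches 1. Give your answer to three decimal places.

With matching at rate r, one contributed unit becomes (1 + r) in the maintenance fund and returns 3.1 × (1 + r) / 9 to the contributor.
Setting this equal to 1: 1 + r = 9/3.1 = 2.9032.
So the minimum matching rate is r = 2.9032 − 1 = 1.903.

1.903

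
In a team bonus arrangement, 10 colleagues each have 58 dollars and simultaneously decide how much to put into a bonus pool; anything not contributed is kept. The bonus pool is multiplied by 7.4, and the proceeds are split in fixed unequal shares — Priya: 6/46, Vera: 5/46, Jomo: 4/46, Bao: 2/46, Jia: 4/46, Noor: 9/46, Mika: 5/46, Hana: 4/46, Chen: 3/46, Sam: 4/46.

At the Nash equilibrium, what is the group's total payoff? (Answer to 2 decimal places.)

951.20 dollars

Each unit j contributes comes back to j as 7.4 × (j's share), so j prefers to contribute only if that share exceeds 1/7.4 = 0.1351; otherwise keeping the unit dominates.
The only share above 0.1351 is Noor's 9/46, contributing 58; the remaining 9 contribute 0. Total contributed: 58.
The bonus pool pays out 7.4 × 58 = 429.20 in total (split across the unequal shares, but the aggregate is all that matters for the group sum).
The 9 free-riders keep 58 each, adding 522. Group total = 522 + 429.20 = 951.20.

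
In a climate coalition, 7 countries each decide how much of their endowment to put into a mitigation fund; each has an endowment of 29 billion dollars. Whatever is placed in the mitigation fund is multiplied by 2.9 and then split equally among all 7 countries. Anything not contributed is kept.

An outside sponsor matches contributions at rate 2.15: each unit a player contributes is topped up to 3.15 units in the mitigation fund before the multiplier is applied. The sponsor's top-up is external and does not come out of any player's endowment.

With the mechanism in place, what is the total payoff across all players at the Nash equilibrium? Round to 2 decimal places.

The effective private return per unit is now 2.9 × 3.15 / 7 = 1.3050 > 1, so every player's dominant strategy flips to full contribution.
So the Nash equilibrium is full contribution by all 7; the group earns 2.9 × 3.15 × 203 = 1854.41.

1854.41 billion dollars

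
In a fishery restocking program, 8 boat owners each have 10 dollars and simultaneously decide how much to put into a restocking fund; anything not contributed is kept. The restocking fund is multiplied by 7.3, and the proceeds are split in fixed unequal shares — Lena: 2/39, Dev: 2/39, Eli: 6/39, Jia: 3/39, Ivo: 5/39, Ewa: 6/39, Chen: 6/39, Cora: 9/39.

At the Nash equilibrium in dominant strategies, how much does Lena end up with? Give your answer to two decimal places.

24.97 dollars

Player j's private return per contributed unit is 7.3 × (j's share). Contributing is weakly dominant for j when that share is at least 1/7.3 = 0.1370, and contributing 0 is dominant otherwise.
Eli, Ewa, Chen and Cora clear that bar, contributing 10 each; the remaining 4 contribute 0. Total contributed: 40.
Lena keeps 10 and receives 7.3 × 40 × 2/39 = 14.97 from the restocking fund, for a payoff of 24.97.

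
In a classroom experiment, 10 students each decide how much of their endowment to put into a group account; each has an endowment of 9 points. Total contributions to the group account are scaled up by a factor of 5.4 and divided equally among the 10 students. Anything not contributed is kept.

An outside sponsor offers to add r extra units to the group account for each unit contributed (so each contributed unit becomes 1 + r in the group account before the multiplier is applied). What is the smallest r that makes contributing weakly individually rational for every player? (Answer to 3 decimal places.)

0.852

With matching at rate r, one contributed unit becomes (1 + r) in the group account and returns 5.4 × (1 + r) / 10 to the contributor.
Setting this equal to 1: 1 + r = 10/5.4 = 1.8519.
So the minimum matching rate is r = 1.8519 − 1 = 0.852.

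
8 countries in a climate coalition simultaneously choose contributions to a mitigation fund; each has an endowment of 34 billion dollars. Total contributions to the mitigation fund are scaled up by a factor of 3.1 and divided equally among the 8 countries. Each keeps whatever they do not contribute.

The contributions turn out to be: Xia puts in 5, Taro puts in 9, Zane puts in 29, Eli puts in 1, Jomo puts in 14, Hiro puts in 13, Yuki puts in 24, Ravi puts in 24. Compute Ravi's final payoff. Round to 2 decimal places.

Total contributed: 5 + 9 + 29 + 1 + 14 + 13 + 24 + 24 = 119.
Each receives 3.1 × 119 / 8 = 46.11 from the mitigation fund.
Ravi keeps 34 − 24 = 10, so Ravi's payoff is 10 + 46.11 = 56.11.

56.11 billion dollars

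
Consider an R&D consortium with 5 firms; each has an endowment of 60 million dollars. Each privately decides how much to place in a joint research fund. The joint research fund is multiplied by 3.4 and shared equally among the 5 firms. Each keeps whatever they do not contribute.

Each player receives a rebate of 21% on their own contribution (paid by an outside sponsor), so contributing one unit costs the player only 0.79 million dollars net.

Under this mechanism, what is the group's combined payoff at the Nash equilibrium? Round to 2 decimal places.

With the mechanism, a contributed unit returns (3.4/5) / 0.79 = 0.8608 per unit of net cost — still below 1 — so contributing 0 remains dominant for every player.
At the Nash equilibrium no one contributes; group total payoff = 5 × 60 = 300.

300.00 million dollars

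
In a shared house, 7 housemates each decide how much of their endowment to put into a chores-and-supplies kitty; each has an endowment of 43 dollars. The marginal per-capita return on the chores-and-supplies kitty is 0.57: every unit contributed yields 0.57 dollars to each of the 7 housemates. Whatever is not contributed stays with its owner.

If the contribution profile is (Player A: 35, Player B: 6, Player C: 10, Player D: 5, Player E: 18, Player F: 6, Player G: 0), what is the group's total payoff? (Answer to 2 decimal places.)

540.20 dollars

Total contributed: 35 + 6 + 10 + 5 + 18 + 6 + 0 = 80; total kept: 7 × 43 − 80 = 221.
The chores-and-supplies kitty pays out 0.57 × 7 × 80 = 319.20 in aggregate.
Group total = 221 + 319.20 = 540.20.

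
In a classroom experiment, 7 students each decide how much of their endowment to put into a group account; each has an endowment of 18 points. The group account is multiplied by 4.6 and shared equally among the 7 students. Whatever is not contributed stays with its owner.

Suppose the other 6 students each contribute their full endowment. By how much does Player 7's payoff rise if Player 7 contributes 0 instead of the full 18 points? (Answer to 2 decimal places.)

Switching from a contribution of 18 to 0 lets Player 7 keep an extra 18 points, but lowers the group account by 18, which costs Player 7 their own share of that drop: 4.6/7 × 18 = 11.83.
Net gain = 18 − 11.83 = 6.17. The private return per contributed unit (0.6571) is below 1, so free-riding is indeed the best response regardless of what the others do.

6.17 points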